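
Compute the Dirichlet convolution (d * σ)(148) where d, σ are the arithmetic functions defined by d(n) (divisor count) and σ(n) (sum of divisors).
(d * σ)(148) = 640

Divisors of 148: [1, 2, 4, 37, 74, 148]. For each d | 148:
  d = 1: d(1) · σ(148/1) = 1 · 266 = 266
  d = 2: d(2) · σ(148/2) = 2 · 114 = 228
  d = 4: d(4) · σ(148/4) = 3 · 38 = 114
  d = 37: d(37) · σ(148/37) = 2 · 7 = 14
  d = 74: d(74) · σ(148/74) = 4 · 3 = 12
  d = 148: d(148) · σ(148/148) = 6 · 1 = 6
Summing: (d * σ)(148) = 266 + 228 + 114 + 14 + 12 + 6 = 640.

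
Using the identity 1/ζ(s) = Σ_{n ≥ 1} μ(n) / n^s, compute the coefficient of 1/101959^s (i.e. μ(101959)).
μ(101959) = 1

Factor n = 101959 = 11 · 13 · 23 · 31. μ(n) = 0 if any exponent ≥ 2 (not squarefree); otherwise μ(n) = (−1)^{ω(n)} where ω(n) is the number of distinct prime factors. Applying: μ(101959) = 1.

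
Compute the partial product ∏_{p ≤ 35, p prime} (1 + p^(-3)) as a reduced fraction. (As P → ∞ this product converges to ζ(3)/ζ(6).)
∏ = 123276368443014873612288/104343309932640260237195

The primes p ≤ 35 are [2, 3, 5, 7, 11, 13, 17, 19, 23, 29, 31]. For each, (1 + 1/p^3) = (p^3 + 1)/p^3. Multiplying these fractions over p ∈ [2, 3, 5, 7, 11, 13, 17, 19, 23, 29, 31] gives 123276368443014873612288/104343309932640260237195. (In the limit P → ∞ this tends to ζ(3)/ζ(6).)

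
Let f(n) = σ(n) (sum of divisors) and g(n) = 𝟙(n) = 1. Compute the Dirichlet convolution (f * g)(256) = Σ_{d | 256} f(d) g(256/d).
(σ * 𝟙)(256) = 1013

Divisors of 256: [1, 2, 4, 8, 16, 32, 64, 128, 256]. For each d | 256:
  d = 1: σ(1) · 𝟙(256/1) = 1 · 1 = 1
  d = 2: σ(2) · 𝟙(256/2) = 3 · 1 = 3
  d = 4: σ(4) · 𝟙(256/4) = 7 · 1 = 7
  d = 8: σ(8) · 𝟙(256/8) = 15 · 1 = 15
  d = 16: σ(16) · 𝟙(256/16) = 31 · 1 = 31
  d = 32: σ(32) · 𝟙(256/32) = 63 · 1 = 63
  d = 64: σ(64) · 𝟙(256/64) = 127 · 1 = 127
  d = 128: σ(128) · 𝟙(256/128) = 255 · 1 = 255
  d = 256: σ(256) · 𝟙(256/256) = 511 · 1 = 511
Summing: (σ * 𝟙)(256) = 1 + 3 + 7 + 15 + 31 + 63 + 127 + 255 + 511 = 1013.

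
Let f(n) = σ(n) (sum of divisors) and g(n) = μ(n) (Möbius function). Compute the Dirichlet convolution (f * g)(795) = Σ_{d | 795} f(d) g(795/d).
(σ * μ)(795) = 795

Divisors of 795: [1, 3, 5, 15, 53, 159, 265, 795]. For each d | 795:
  d = 1: σ(1) · μ(795/1) = 1 · -1 = -1
  d = 3: σ(3) · μ(795/3) = 4 · 1 = 4
  d = 5: σ(5) · μ(795/5) = 6 · 1 = 6
  d = 15: σ(15) · μ(795/15) = 24 · -1 = -24
  d = 53: σ(53) · μ(795/53) = 54 · 1 = 54
  d = 159: σ(159) · μ(795/159) = 216 · -1 = -216
  d = 265: σ(265) · μ(795/265) = 324 · -1 = -324
  d = 795: σ(795) · μ(795/795) = 1296 · 1 = 1296
Summing: (σ * μ)(795) = -1 + 4 + 6 + -24 + 54 + -216 + -324 + 1296 = 795.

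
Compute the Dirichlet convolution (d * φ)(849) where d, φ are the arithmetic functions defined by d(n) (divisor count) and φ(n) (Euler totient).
(d * φ)(849) = 1136

Divisors of 849: [1, 3, 283, 849]. For each d | 849:
  d = 1: d(1) · φ(849/1) = 1 · 564 = 564
  d = 3: d(3) · φ(849/3) = 2 · 282 = 564
  d = 283: d(283) · φ(849/283) = 2 · 2 = 4
  d = 849: d(849) · φ(849/849) = 4 · 1 = 4
Summing: (d * φ)(849) = 564 + 564 + 4 + 4 = 1136.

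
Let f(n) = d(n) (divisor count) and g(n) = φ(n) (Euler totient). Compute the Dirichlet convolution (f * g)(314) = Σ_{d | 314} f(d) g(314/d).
(d * φ)(314) = 474

Divisors of 314: [1, 2, 157, 314]. For each d | 314:
  d = 1: d(1) · φ(314/1) = 1 · 156 = 156
  d = 2: d(2) · φ(314/2) = 2 · 156 = 312
  d = 157: d(157) · φ(314/157) = 2 · 1 = 2
  d = 314: d(314) · φ(314/314) = 4 · 1 = 4
Summing: (d * φ)(314) = 156 + 312 + 2 + 4 = 474.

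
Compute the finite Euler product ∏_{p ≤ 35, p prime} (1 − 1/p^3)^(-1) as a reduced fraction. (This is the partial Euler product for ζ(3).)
∏ = 209363023479599225665/174187638420315512832

The primes p ≤ 35 are [2, 3, 5, 7, 11, 13, 17, 19, 23, 29, 31]. For each prime, (1 − 1/p^3)^(-1) = p^3 / (p^3 − 1). The product is (1 − 1/2^3)^(-1), (1 − 1/3^3)^(-1), (1 − 1/5^3)^(-1), (1 − 1/7^3)^(-1), (1 − 1/11^3)^(-1), (1 − 1/13^3)^(-1), (1 − 1/17^3)^(-1), (1 − 1/19^3)^(-1), (1 − 1/23^3)^(-1), (1 − 1/29^3)^(-1), (1 − 1/31^3)^(-1) = ∏ p^3 / (p^3 − 1) = 209363023479599225665/174187638420315512832.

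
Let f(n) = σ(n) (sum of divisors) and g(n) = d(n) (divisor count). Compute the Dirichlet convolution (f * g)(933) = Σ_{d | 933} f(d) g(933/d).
(σ * d)(933) = 1884

Divisors of 933: [1, 3, 311, 933]. For each d | 933:
  d = 1: σ(1) · d(933/1) = 1 · 4 = 4
  d = 3: σ(3) · d(933/3) = 4 · 2 = 8
  d = 311: σ(311) · d(933/311) = 312 · 2 = 624
  d = 933: σ(933) · d(933/933) = 1248 · 1 = 1248
Summing: (σ * d)(933) = 4 + 8 + 624 + 1248 = 1884.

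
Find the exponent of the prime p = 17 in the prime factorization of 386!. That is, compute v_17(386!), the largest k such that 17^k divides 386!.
v_17(386!) = 23

Legendre's formula: v_p(n!) = Σ_{k ≥ 1} ⌊n / p^k⌋. For p = 17, n = 386, the terms are:
  ⌊386/17^1⌋ = ⌊386/17⌋ = 22
  ⌊386/17^2⌋ = ⌊386/289⌋ = 1
(the next term ⌊386/17^3⌋ = 0, terminating the sum). Summing: v_17(386!) = 22 + 1 = 23.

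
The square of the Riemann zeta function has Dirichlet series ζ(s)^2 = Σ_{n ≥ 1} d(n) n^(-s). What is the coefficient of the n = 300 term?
d(300) = 18

ζ(s)^2 = (Σ 1/m^s)(Σ 1/k^s). The coefficient of 1/n^s in the product is the number of ordered pairs (m, k) with mk = n, which equals d(n). For n = 300, divisors are [1, 2, 3, 4, 5, 6, 10, 12, 15, 20, 25, 30, 50, 60, 75, 100, 150, 300], so d(300) = 18.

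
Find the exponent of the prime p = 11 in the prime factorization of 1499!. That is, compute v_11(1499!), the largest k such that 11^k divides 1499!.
v_11(1499!) = 149

Legendre's formula: v_p(n!) = Σ_{k ≥ 1} ⌊n / p^k⌋. For p = 11, n = 1499, the terms are:
  ⌊1499/11^1⌋ = ⌊1499/11⌋ = 136
  ⌊1499/11^2⌋ = ⌊1499/121⌋ = 12
  ⌊1499/11^3⌋ = ⌊1499/1331⌋ = 1
(the next term ⌊1499/11^4⌋ = 0, terminating the sum). Summing: v_11(1499!) = 136 + 12 + 1 = 149.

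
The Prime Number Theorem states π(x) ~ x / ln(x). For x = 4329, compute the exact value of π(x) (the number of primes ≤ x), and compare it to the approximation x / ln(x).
π(4329) = 591;  x/ln(x) ≈ 517.01;  relative error ≈ 12.52%.

Directly count primes up to 4329: π(4329) = 591. The PNT approximation gives 4329/ln(4329) ≈ 4329/8.37309 ≈ 517.01. Relative error (π(x) − x/ln(x)) / π(x) ≈ 12.52%; the approximation is known to undercount slightly (Li(x) is a better estimate).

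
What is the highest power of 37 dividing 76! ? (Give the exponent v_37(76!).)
v_37(76!) = 2

Legendre's formula: v_p(n!) = Σ_{k ≥ 1} ⌊n / p^k⌋. For p = 37, n = 76, the terms are:
  ⌊76/37^1⌋ = ⌊76/37⌋ = 2
(the next term ⌊76/37^2⌋ = 0, terminating the sum). Summing: v_37(76!) = 2 = 2.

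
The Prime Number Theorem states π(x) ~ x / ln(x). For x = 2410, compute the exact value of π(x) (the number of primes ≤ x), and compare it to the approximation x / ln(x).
π(2410) = 357;  x/ln(x) ≈ 309.47;  relative error ≈ 13.31%.

Directly count primes up to 2410: π(2410) = 357. The PNT approximation gives 2410/ln(2410) ≈ 2410/7.78738 ≈ 309.47. Relative error (π(x) − x/ln(x)) / π(x) ≈ 13.31%; the approximation is known to undercount slightly (Li(x) is a better estimate).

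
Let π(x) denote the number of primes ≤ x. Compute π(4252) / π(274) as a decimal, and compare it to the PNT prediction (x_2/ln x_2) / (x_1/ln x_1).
π(4252)/π(274) = 582/58 ≈ 10.0345;  PNT prediction ≈ 10.4254.

π(274) = 58 and π(4252) = 582, so π(4252)/π(274) ≈ 10.0345. The PNT-predicted ratio is (4252/ln(4252)) / (274/ln(274)) ≈ 10.4254. The two agree to within a few percent, as expected.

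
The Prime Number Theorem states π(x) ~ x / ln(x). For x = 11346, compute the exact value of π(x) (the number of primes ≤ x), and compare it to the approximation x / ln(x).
π(11346) = 1370;  x/ln(x) ≈ 1215.21;  relative error ≈ 11.30%.

Directly count primes up to 11346: π(11346) = 1370. The PNT approximation gives 11346/ln(11346) ≈ 11346/9.33662 ≈ 1215.21. Relative error (π(x) − x/ln(x)) / π(x) ≈ 11.30%; the approximation is known to undercount slightly (Li(x) is a better estimate).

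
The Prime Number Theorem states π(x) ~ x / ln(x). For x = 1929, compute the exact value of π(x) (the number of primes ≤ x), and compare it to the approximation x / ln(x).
π(1929) = 293;  x/ln(x) ≈ 255.00;  relative error ≈ 12.97%.

Directly count primes up to 1929: π(1929) = 293. The PNT approximation gives 1929/ln(1929) ≈ 1929/7.56476 ≈ 255.00. Relative error (π(x) − x/ln(x)) / π(x) ≈ 12.97%; the approximation is known to undercount slightly (Li(x) is a better estimate).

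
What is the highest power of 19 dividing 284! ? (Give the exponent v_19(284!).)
v_19(284!) = 14

Legendre's formula: v_p(n!) = Σ_{k ≥ 1} ⌊n / p^k⌋. For p = 19, n = 284, the terms are:
  ⌊284/19^1⌋ = ⌊284/19⌋ = 14
(the next term ⌊284/19^2⌋ = 0, terminating the sum). Summing: v_19(284!) = 14 = 14.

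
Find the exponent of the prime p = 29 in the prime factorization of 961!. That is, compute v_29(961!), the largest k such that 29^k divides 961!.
v_29(961!) = 34

Legendre's formula: v_p(n!) = Σ_{k ≥ 1} ⌊n / p^k⌋. For p = 29, n = 961, the terms are:
  ⌊961/29^1⌋ = ⌊961/29⌋ = 33
  ⌊961/29^2⌋ = ⌊961/841⌋ = 1
(the next term ⌊961/29^3⌋ = 0, terminating the sum). Summing: v_29(961!) = 33 + 1 = 34.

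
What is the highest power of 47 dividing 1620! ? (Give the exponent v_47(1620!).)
v_47(1620!) = 34

Legendre's formula: v_p(n!) = Σ_{k ≥ 1} ⌊n / p^k⌋. For p = 47, n = 1620, the terms are:
  ⌊1620/47^1⌋ = ⌊1620/47⌋ = 34
(the next term ⌊1620/47^2⌋ = 0, terminating the sum). Summing: v_47(1620!) = 34 = 34.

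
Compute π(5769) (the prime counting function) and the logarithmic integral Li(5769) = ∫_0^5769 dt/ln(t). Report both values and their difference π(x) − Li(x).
π(5769) = 757;  Li(5769) ≈ 773.80;  π(x) − Li(x) ≈ -16.80.

Direct count of primes ≤ 5769 gives π(5769) = 757. Numerical evaluation of the logarithmic integral gives Li(5769) ≈ 773.80. The difference π(x) − Li(x) ≈ -16.80 is typically negative for small/moderate x (Li(x) overestimates), though Littlewood's theorem shows this sign changes infinitely often.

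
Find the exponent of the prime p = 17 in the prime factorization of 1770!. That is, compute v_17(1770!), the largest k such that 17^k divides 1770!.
v_17(1770!) = 110

Legendre's formula: v_p(n!) = Σ_{k ≥ 1} ⌊n / p^k⌋. For p = 17, n = 1770, the terms are:
  ⌊1770/17^1⌋ = ⌊1770/17⌋ = 104
  ⌊1770/17^2⌋ = ⌊1770/289⌋ = 6
(the next term ⌊1770/17^3⌋ = 0, terminating the sum). Summing: v_17(1770!) = 104 + 6 = 110.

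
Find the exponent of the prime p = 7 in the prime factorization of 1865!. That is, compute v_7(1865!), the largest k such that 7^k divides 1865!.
v_7(1865!) = 309

Legendre's formula: v_p(n!) = Σ_{k ≥ 1} ⌊n / p^k⌋. For p = 7, n = 1865, the terms are:
  ⌊1865/7^1⌋ = ⌊1865/7⌋ = 266
  ⌊1865/7^2⌋ = ⌊1865/49⌋ = 38
  ⌊1865/7^3⌋ = ⌊1865/343⌋ = 5
(the next term ⌊1865/7^4⌋ = 0, terminating the sum). Summing: v_7(1865!) = 266 + 38 + 5 = 309.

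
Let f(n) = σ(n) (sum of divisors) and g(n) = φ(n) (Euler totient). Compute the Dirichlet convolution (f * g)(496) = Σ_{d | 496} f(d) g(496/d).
(σ * φ)(496) = 4960

Divisors of 496: [1, 2, 4, 8, 16, 31, 62, 124, 248, 496]. For each d | 496:
  d = 1: σ(1) · φ(496/1) = 1 · 240 = 240
  d = 2: σ(2) · φ(496/2) = 3 · 120 = 360
  d = 4: σ(4) · φ(496/4) = 7 · 60 = 420
  d = 8: σ(8) · φ(496/8) = 15 · 30 = 450
  d = 16: σ(16) · φ(496/16) = 31 · 30 = 930
  d = 31: σ(31) · φ(496/31) = 32 · 8 = 256
  d = 62: σ(62) · φ(496/62) = 96 · 4 = 384
  d = 124: σ(124) · φ(496/124) = 224 · 2 = 448
  d = 248: σ(248) · φ(496/248) = 480 · 1 = 480
  d = 496: σ(496) · φ(496/496) = 992 · 1 = 992
Summing: (σ * φ)(496) = 240 + 360 + 420 + 450 + 930 + 256 + 384 + 448 + 480 + 992 = 4960.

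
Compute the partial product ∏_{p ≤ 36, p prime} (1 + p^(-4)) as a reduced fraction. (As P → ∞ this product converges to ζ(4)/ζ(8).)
∏ = 377183486665353545574471751056805902016576/349915921480385530721123181536044923530625

The primes p ≤ 36 are [2, 3, 5, 7, 11, 13, 17, 19, 23, 29, 31]. For each, (1 + 1/p^4) = (p^4 + 1)/p^4. Multiplying these fractions over p ∈ [2, 3, 5, 7, 11, 13, 17, 19, 23, 29, 31] gives 377183486665353545574471751056805902016576/349915921480385530721123181536044923530625. (In the limit P → ∞ this tends to ζ(4)/ζ(8).)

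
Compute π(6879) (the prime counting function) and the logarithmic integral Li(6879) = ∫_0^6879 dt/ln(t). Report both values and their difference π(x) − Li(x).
π(6879) = 885;  Li(6879) ≈ 900.65;  π(x) − Li(x) ≈ -15.65.

Direct count of primes ≤ 6879 gives π(6879) = 885. Numerical evaluation of the logarithmic integral gives Li(6879) ≈ 900.65. The difference π(x) − Li(x) ≈ -15.65 is typically negative for small/moderate x (Li(x) overestimates), though Littlewood's theorem shows this sign changes infinitely often.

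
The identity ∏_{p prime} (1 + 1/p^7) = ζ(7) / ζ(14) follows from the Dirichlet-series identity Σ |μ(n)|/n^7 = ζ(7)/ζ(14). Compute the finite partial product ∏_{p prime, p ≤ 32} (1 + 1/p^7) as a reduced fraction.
∏ = 45636384576315690080929715569674882079693135504462522074208731086848/45261280733327250662945753058202857554009606630517518569698816246875

The primes p ≤ 32 are [2, 3, 5, 7, 11, 13, 17, 19, 23, 29, 31]. For each, (1 + 1/p^7) = (p^7 + 1)/p^7. Multiplying these fractions over p ∈ [2, 3, 5, 7, 11, 13, 17, 19, 23, 29, 31] gives 45636384576315690080929715569674882079693135504462522074208731086848/45261280733327250662945753058202857554009606630517518569698816246875. (In the limit P → ∞ this tends to ζ(7)/ζ(14).)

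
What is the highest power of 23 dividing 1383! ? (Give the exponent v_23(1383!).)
v_23(1383!) = 62

Legendre's formula: v_p(n!) = Σ_{k ≥ 1} ⌊n / p^k⌋. For p = 23, n = 1383, the terms are:
  ⌊1383/23^1⌋ = ⌊1383/23⌋ = 60
  ⌊1383/23^2⌋ = ⌊1383/529⌋ = 2
(the next term ⌊1383/23^3⌋ = 0, terminating the sum). Summing: v_23(1383!) = 60 + 2 = 62.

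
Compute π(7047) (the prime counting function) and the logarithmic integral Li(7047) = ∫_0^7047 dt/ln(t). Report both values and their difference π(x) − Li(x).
π(7047) = 906;  Li(7047) ≈ 919.64;  π(x) − Li(x) ≈ -13.64.

Direct count of primes ≤ 7047 gives π(7047) = 906. Numerical evaluation of the logarithmic integral gives Li(7047) ≈ 919.64. The difference π(x) − Li(x) ≈ -13.64 is typically negative for small/moderate x (Li(x) overestimates), though Littlewood's theorem shows this sign changes infinitely often.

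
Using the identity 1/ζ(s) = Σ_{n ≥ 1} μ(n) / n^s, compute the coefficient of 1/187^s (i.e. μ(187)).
μ(187) = 1

Factor n = 187 = 11 · 17. μ(n) = 0 if any exponent ≥ 2 (not squarefree); otherwise μ(n) = (−1)^{ω(n)} where ω(n) is the number of distinct prime factors. Applying: μ(187) = 1.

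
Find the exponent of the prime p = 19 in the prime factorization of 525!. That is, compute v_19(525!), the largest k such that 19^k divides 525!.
v_19(525!) = 28

Legendre's formula: v_p(n!) = Σ_{k ≥ 1} ⌊n / p^k⌋. For p = 19, n = 525, the terms are:
  ⌊525/19^1⌋ = ⌊525/19⌋ = 27
  ⌊525/19^2⌋ = ⌊525/361⌋ = 1
(the next term ⌊525/19^3⌋ = 0, terminating the sum). Summing: v_19(525!) = 27 + 1 = 28.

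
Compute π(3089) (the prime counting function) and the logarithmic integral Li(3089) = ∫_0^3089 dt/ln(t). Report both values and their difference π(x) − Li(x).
π(3089) = 442;  Li(3089) ≈ 453.86;  π(x) − Li(x) ≈ -11.86.

Direct count of primes ≤ 3089 gives π(3089) = 442. Numerical evaluation of the logarithmic integral gives Li(3089) ≈ 453.86. The difference π(x) − Li(x) ≈ -11.86 is typically negative for small/moderate x (Li(x) overestimates), though Littlewood's theorem shows this sign changes infinitely often.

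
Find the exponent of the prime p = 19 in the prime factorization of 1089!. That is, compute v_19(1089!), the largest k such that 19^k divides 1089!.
v_19(1089!) = 60

Legendre's formula: v_p(n!) = Σ_{k ≥ 1} ⌊n / p^k⌋. For p = 19, n = 1089, the terms are:
  ⌊1089/19^1⌋ = ⌊1089/19⌋ = 57
  ⌊1089/19^2⌋ = ⌊1089/361⌋ = 3
(the next term ⌊1089/19^3⌋ = 0, terminating the sum). Summing: v_19(1089!) = 57 + 3 = 60.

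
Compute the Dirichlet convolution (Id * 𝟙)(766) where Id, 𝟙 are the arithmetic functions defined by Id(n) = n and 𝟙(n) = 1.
(Id * 𝟙)(766) = 1152

Divisors of 766: [1, 2, 383, 766]. For each d | 766:
  d = 1: Id(1) · 𝟙(766/1) = 1 · 1 = 1
  d = 2: Id(2) · 𝟙(766/2) = 2 · 1 = 2
  d = 383: Id(383) · 𝟙(766/383) = 383 · 1 = 383
  d = 766: Id(766) · 𝟙(766/766) = 766 · 1 = 766
Summing: (Id * 𝟙)(766) = 1 + 2 + 383 + 766 = 1152.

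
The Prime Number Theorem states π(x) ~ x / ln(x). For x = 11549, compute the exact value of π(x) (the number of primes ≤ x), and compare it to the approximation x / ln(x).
π(11549) = 1391;  x/ln(x) ≈ 1234.61;  relative error ≈ 11.24%.

Directly count primes up to 11549: π(11549) = 1391. The PNT approximation gives 11549/ln(11549) ≈ 11549/9.35435 ≈ 1234.61. Relative error (π(x) − x/ln(x)) / π(x) ≈ 11.24%; the approximation is known to undercount slightly (Li(x) is a better estimate).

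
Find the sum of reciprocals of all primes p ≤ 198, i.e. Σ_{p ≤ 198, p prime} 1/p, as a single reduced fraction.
Σ 1/p = 76196574135067008118914163673288637004399442476398684669741544152346284384175423/39195588149163123383161804554421175259738677336198748467804183290796540382737190

π(198) = 45, so the primes ≤ 198 are [2, 3, 5, 7, 11, 13, 17, 19, 23, 29, 31, 37, 41, 43, 47, 53, 59, 61, 67, 71, 73, 79, 83, 89, 97, 101, 103, 107, 109, 113, 127, 131, 137, 139, 149, 151, 157, 163, 167, 173, 179, 181, 191, 193, 197]. Summing 1/p over these primes: 76196574135067008118914163673288637004399442476398684669741544152346284384175423/39195588149163123383161804554421175259738677336198748467804183290796540382737190 ≈ 1.9440. Mertens estimate ln ln(198) + 0.2615 ≈ 1.9270.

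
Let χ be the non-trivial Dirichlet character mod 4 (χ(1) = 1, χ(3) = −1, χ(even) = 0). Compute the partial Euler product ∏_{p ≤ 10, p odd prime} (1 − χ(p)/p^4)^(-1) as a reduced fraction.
∏ = 40516875/40968512

The odd primes p ≤ 10 are [3, 5, 7]. For each, χ(p) = 1 if p ≡ 1 mod 4, χ(p) = −1 if p ≡ 3 mod 4. Taking (1 − χ(p)/p^4)^(-1) = p^4/(p^4 − χ(p)): (1 − (-1)/3^4)^(-1) · (1 − (1)/5^4)^(-1) · (1 − (-1)/7^4)^(-1) = 40516875/40968512.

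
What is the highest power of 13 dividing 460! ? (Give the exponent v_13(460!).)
v_13(460!) = 37

Legendre's formula: v_p(n!) = Σ_{k ≥ 1} ⌊n / p^k⌋. For p = 13, n = 460, the terms are:
  ⌊460/13^1⌋ = ⌊460/13⌋ = 35
  ⌊460/13^2⌋ = ⌊460/169⌋ = 2
(the next term ⌊460/13^3⌋ = 0, terminating the sum). Summing: v_13(460!) = 35 + 2 = 37.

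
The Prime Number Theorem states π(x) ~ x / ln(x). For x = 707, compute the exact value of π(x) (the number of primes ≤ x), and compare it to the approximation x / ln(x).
π(707) = 126;  x/ln(x) ≈ 107.76;  relative error ≈ 14.48%.

Directly count primes up to 707: π(707) = 126. The PNT approximation gives 707/ln(707) ≈ 707/6.56103 ≈ 107.76. Relative error (π(x) − x/ln(x)) / π(x) ≈ 14.48%; the approximation is known to undercount slightly (Li(x) is a better estimate).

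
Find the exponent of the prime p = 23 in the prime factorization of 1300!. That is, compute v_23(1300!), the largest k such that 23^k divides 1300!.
v_23(1300!) = 58

Legendre's formula: v_p(n!) = Σ_{k ≥ 1} ⌊n / p^k⌋. For p = 23, n = 1300, the terms are:
  ⌊1300/23^1⌋ = ⌊1300/23⌋ = 56
  ⌊1300/23^2⌋ = ⌊1300/529⌋ = 2
(the next term ⌊1300/23^3⌋ = 0, terminating the sum). Summing: v_23(1300!) = 56 + 2 = 58.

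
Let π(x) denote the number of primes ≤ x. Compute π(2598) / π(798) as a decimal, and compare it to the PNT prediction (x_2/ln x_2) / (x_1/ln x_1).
π(2598)/π(798) = 378/139 ≈ 2.7194;  PNT prediction ≈ 2.7669.

π(798) = 139 and π(2598) = 378, so π(2598)/π(798) ≈ 2.7194. The PNT-predicted ratio is (2598/ln(2598)) / (798/ln(798)) ≈ 2.7669. The two agree to within a few percent, as expected.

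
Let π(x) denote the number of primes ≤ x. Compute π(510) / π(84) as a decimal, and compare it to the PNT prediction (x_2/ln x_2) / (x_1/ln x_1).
π(510)/π(84) = 97/23 ≈ 4.2174;  PNT prediction ≈ 4.3150.

π(84) = 23 and π(510) = 97, so π(510)/π(84) ≈ 4.2174. The PNT-predicted ratio is (510/ln(510)) / (84/ln(84)) ≈ 4.3150. The two agree to within a few percent, as expected.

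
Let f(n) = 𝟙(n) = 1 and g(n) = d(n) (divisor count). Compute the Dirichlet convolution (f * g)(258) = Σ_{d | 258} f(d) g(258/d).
(𝟙 * d)(258) = 27

Divisors of 258: [1, 2, 3, 6, 43, 86, 129, 258]. For each d | 258:
  d = 1: 𝟙(1) · d(258/1) = 1 · 8 = 8
  d = 2: 𝟙(2) · d(258/2) = 1 · 4 = 4
  d = 3: 𝟙(3) · d(258/3) = 1 · 4 = 4
  d = 6: 𝟙(6) · d(258/6) = 1 · 2 = 2
  d = 43: 𝟙(43) · d(258/43) = 1 · 4 = 4
  d = 86: 𝟙(86) · d(258/86) = 1 · 2 = 2
  d = 129: 𝟙(129) · d(258/129) = 1 · 2 = 2
  d = 258: 𝟙(258) · d(258/258) = 1 · 1 = 1
Summing: (𝟙 * d)(258) = 8 + 4 + 4 + 2 + 4 + 2 + 2 + 1 = 27.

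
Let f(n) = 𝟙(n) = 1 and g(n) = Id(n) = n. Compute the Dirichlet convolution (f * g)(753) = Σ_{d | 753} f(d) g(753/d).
(𝟙 * Id)(753) = 1008

Divisors of 753: [1, 3, 251, 753]. For each d | 753:
  d = 1: 𝟙(1) · Id(753/1) = 1 · 753 = 753
  d = 3: 𝟙(3) · Id(753/3) = 1 · 251 = 251
  d = 251: 𝟙(251) · Id(753/251) = 1 · 3 = 3
  d = 753: 𝟙(753) · Id(753/753) = 1 · 1 = 1
Summing: (𝟙 * Id)(753) = 753 + 251 + 3 + 1 = 1008.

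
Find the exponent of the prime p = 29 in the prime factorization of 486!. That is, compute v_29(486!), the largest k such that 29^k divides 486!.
v_29(486!) = 16

Legendre's formula: v_p(n!) = Σ_{k ≥ 1} ⌊n / p^k⌋. For p = 29, n = 486, the terms are:
  ⌊486/29^1⌋ = ⌊486/29⌋ = 16
(the next term ⌊486/29^2⌋ = 0, terminating the sum). Summing: v_29(486!) = 16 = 16.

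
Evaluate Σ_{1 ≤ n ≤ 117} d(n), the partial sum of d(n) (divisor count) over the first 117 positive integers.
Σ_{n ≤ 117} d(n) = 578

Compute d(n) for each 1 ≤ n ≤ 117: d(1) = 1, d(2) = 2, d(3) = 2, d(4) = 3, d(5) = 2, d(6) = 4, d(7) = 2, d(8) = 4, d(9) = 3, d(10) = 4, d(11) = 2, d(12) = 6, d(13) = 2, d(14) = 4, d(15) = 4, d(16) = 5, d(17) = 2, d(18) = 6, d(19) = 2, d(20) = 6, d(21) = 4, d(22) = 4, d(23) = 2, d(24) = 8, d(25) = 3, d(26) = 4, d(27) = 4, d(28) = 6, d(29) = 2, d(30) = 8, d(31) = 2, d(32) = 6, d(33) = 4, d(34) = 4, d(35) = 4, d(36) = 9, d(37) = 2, d(38) = 4, d(39) = 4, d(40) = 8, d(41) = 2, d(42) = 8, d(43) = 2, d(44) = 6, d(45) = 6, d(46) = 4, d(47) = 2, d(48) = 10, d(49) = 3, d(50) = 6, d(51) = 4, d(52) = 6, d(53) = 2, d(54) = 8, d(55) = 4, d(56) = 8, d(57) = 4, d(58) = 4, d(59) = 2, d(60) = 12, d(61) = 2, d(62) = 4, d(63) = 6, d(64) = 7, d(65) = 4, d(66) = 8, d(67) = 2, d(68) = 6, d(69) = 4, d(70) = 8, d(71) = 2, d(72) = 12, d(73) = 2, d(74) = 4, d(75) = 6, d(76) = 6, d(77) = 4, d(78) = 8, d(79) = 2, d(80) = 10, d(81) = 5, d(82) = 4, d(83) = 2, d(84) = 12, d(85) = 4, d(86) = 4, d(87) = 4, d(88) = 8, d(89) = 2, d(90) = 12, d(91) = 4, d(92) = 6, d(93) = 4, d(94) = 4, d(95) = 4, d(96) = 12, d(97) = 2, d(98) = 6, d(99) = 6, d(100) = 9, d(101) = 2, d(102) = 8, d(103) = 2, d(104) = 8, d(105) = 8, d(106) = 4, d(107) = 2, d(108) = 12, d(109) = 2, d(110) = 8, d(111) = 4, d(112) = 10, d(113) = 2, d(114) = 8, d(115) = 4, d(116) = 6, d(117) = 6. Summing all 117 values: 578. (Dirichlet's divisor formula: Σ_{n ≤ x} d(n) = x ln(x) + (2γ − 1) x + O(√x). For x = 117, the asymptotic estimate is ≈ 575.24.)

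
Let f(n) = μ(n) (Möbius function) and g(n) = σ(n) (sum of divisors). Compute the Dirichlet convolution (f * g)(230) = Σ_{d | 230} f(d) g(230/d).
(μ * σ)(230) = 230

Divisors of 230: [1, 2, 5, 10, 23, 46, 115, 230]. For each d | 230:
  d = 1: μ(1) · σ(230/1) = 1 · 432 = 432
  d = 2: μ(2) · σ(230/2) = -1 · 144 = -144
  d = 5: μ(5) · σ(230/5) = -1 · 72 = -72
  d = 10: μ(10) · σ(230/10) = 1 · 24 = 24
  d = 23: μ(23) · σ(230/23) = -1 · 18 = -18
  d = 46: μ(46) · σ(230/46) = 1 · 6 = 6
  d = 115: μ(115) · σ(230/115) = 1 · 3 = 3
  d = 230: μ(230) · σ(230/230) = -1 · 1 = -1
Summing: (μ * σ)(230) = 432 + -144 + -72 + 24 + -18 + 6 + 3 + -1 = 230.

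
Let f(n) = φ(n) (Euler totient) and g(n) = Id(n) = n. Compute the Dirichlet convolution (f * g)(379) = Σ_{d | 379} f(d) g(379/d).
(φ * Id)(379) = 757

Divisors of 379: [1, 379]. For each d | 379:
  d = 1: φ(1) · Id(379/1) = 1 · 379 = 379
  d = 379: φ(379) · Id(379/379) = 378 · 1 = 378
Summing: (φ * Id)(379) = 379 + 378 = 757.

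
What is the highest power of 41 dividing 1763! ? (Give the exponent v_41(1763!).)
v_41(1763!) = 44

Legendre's formula: v_p(n!) = Σ_{k ≥ 1} ⌊n / p^k⌋. For p = 41, n = 1763, the terms are:
  ⌊1763/41^1⌋ = ⌊1763/41⌋ = 43
  ⌊1763/41^2⌋ = ⌊1763/1681⌋ = 1
(the next term ⌊1763/41^3⌋ = 0, terminating the sum). Summing: v_41(1763!) = 43 + 1 = 44.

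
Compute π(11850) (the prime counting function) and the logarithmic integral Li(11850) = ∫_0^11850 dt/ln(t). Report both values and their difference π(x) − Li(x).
π(11850) = 1421;  Li(11850) ≈ 1445.12;  π(x) − Li(x) ≈ -24.12.

Direct count of primes ≤ 11850 gives π(11850) = 1421. Numerical evaluation of the logarithmic integral gives Li(11850) ≈ 1445.12. The difference π(x) − Li(x) ≈ -24.12 is typically negative for small/moderate x (Li(x) overestimates), though Littlewood's theorem shows this sign changes infinitely often.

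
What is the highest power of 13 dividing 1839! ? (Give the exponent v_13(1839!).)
v_13(1839!) = 151

Legendre's formula: v_p(n!) = Σ_{k ≥ 1} ⌊n / p^k⌋. For p = 13, n = 1839, the terms are:
  ⌊1839/13^1⌋ = ⌊1839/13⌋ = 141
  ⌊1839/13^2⌋ = ⌊1839/169⌋ = 10
(the next term ⌊1839/13^3⌋ = 0, terminating the sum). Summing: v_13(1839!) = 141 + 10 = 151.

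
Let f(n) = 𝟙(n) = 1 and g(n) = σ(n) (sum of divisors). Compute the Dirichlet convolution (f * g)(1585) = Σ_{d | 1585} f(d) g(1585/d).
(𝟙 * σ)(1585) = 2233

Divisors of 1585: [1, 5, 317, 1585]. For each d | 1585:
  d = 1: 𝟙(1) · σ(1585/1) = 1 · 1908 = 1908
  d = 5: 𝟙(5) · σ(1585/5) = 1 · 318 = 318
  d = 317: 𝟙(317) · σ(1585/317) = 1 · 6 = 6
  d = 1585: 𝟙(1585) · σ(1585/1585) = 1 · 1 = 1
Summing: (𝟙 * σ)(1585) = 1908 + 318 + 6 + 1 = 2233.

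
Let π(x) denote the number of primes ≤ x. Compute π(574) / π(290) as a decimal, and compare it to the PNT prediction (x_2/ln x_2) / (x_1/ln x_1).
π(574)/π(290) = 105/61 ≈ 1.7213;  PNT prediction ≈ 1.7666.

π(290) = 61 and π(574) = 105, so π(574)/π(290) ≈ 1.7213. The PNT-predicted ratio is (574/ln(574)) / (290/ln(290)) ≈ 1.7666. The two agree to within a few percent, as expected.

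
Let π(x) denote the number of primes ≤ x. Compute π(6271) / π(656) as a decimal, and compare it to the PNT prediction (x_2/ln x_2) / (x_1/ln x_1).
π(6271)/π(656) = 816/119 ≈ 6.8571;  PNT prediction ≈ 7.0913.

π(656) = 119 and π(6271) = 816, so π(6271)/π(656) ≈ 6.8571. The PNT-predicted ratio is (6271/ln(6271)) / (656/ln(656)) ≈ 7.0913. The two agree to within a few percent, as expected.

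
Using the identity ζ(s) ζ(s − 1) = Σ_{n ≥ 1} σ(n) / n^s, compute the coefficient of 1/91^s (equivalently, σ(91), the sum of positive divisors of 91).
σ(91) = 112

In the product (Σ m^0/m^s)(Σ k / k^s) = Σ (Σ_{d | n} d) / n^s, the coefficient of 1/n^s is σ(n) = Σ_{d | n} d. For n = 91, divisors are [1, 7, 13, 91]; summing: σ(91) = 112.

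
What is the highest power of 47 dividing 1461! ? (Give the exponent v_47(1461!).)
v_47(1461!) = 31

Legendre's formula: v_p(n!) = Σ_{k ≥ 1} ⌊n / p^k⌋. For p = 47, n = 1461, the terms are:
  ⌊1461/47^1⌋ = ⌊1461/47⌋ = 31
(the next term ⌊1461/47^2⌋ = 0, terminating the sum). Summing: v_47(1461!) = 31 = 31.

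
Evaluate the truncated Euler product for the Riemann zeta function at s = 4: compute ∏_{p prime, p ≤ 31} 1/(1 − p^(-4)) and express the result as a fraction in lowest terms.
∏ = 44480956869217573792253389310087/41097743855049154662236160000000

The primes p ≤ 31 are [2, 3, 5, 7, 11, 13, 17, 19, 23, 29, 31]. For each prime, (1 − 1/p^4)^(-1) = p^4 / (p^4 − 1). The product is (1 − 1/2^4)^(-1), (1 − 1/3^4)^(-1), (1 − 1/5^4)^(-1), (1 − 1/7^4)^(-1), (1 − 1/11^4)^(-1), (1 − 1/13^4)^(-1), (1 − 1/17^4)^(-1), (1 − 1/19^4)^(-1), (1 − 1/23^4)^(-1), (1 − 1/29^4)^(-1), (1 − 1/31^4)^(-1) = ∏ p^4 / (p^4 − 1) = 44480956869217573792253389310087/41097743855049154662236160000000.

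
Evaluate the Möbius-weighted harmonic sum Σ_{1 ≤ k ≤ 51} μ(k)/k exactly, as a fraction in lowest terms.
Σ μ(k)/k = -184943596214571/204963260862830470

Values of μ(k) for 1 ≤ k ≤ 51: μ(1) = 1, μ(2) = -1, μ(3) = -1, μ(5) = -1, μ(6) = 1, μ(7) = -1, μ(10) = 1, μ(11) = -1, μ(13) = -1, μ(14) = 1, μ(15) = 1, μ(17) = -1, μ(19) = -1, μ(21) = 1, μ(22) = 1, μ(23) = -1, μ(26) = 1, μ(29) = -1, μ(30) = -1, μ(31) = -1, μ(33) = 1, μ(34) = 1, μ(35) = 1, μ(37) = -1, μ(38) = 1, μ(39) = 1, μ(41) = -1, μ(42) = -1, μ(43) = -1, μ(46) = 1, μ(47) = -1, μ(51) = 1, with μ = 0 on non-squarefree integers. Summing μ(k)/k for k where μ(k) ≠ 0 gives -184943596214571/204963260862830470 ≈ -0.0009. (PNT ⟺ this sum → 0 as n → ∞.)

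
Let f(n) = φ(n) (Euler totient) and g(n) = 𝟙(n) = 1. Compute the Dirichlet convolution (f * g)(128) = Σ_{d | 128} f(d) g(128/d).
(φ * 𝟙)(128) = 128

Divisors of 128: [1, 2, 4, 8, 16, 32, 64, 128]. For each d | 128:
  d = 1: φ(1) · 𝟙(128/1) = 1 · 1 = 1
  d = 2: φ(2) · 𝟙(128/2) = 1 · 1 = 1
  d = 4: φ(4) · 𝟙(128/4) = 2 · 1 = 2
  d = 8: φ(8) · 𝟙(128/8) = 4 · 1 = 4
  d = 16: φ(16) · 𝟙(128/16) = 8 · 1 = 8
  d = 32: φ(32) · 𝟙(128/32) = 16 · 1 = 16
  d = 64: φ(64) · 𝟙(128/64) = 32 · 1 = 32
  d = 128: φ(128) · 𝟙(128/128) = 64 · 1 = 64
Summing: (φ * 𝟙)(128) = 1 + 1 + 2 + 4 + 8 + 16 + 32 + 64 = 128.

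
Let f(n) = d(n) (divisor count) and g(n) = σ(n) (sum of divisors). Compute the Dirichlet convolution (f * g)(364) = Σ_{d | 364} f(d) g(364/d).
(d * σ)(364) = 2560

Divisors of 364: [1, 2, 4, 7, 13, 14, 26, 28, 52, 91, 182, 364]. For each d | 364:
  d = 1: d(1) · σ(364/1) = 1 · 784 = 784
  d = 2: d(2) · σ(364/2) = 2 · 336 = 672
  d = 4: d(4) · σ(364/4) = 3 · 112 = 336
  d = 7: d(7) · σ(364/7) = 2 · 98 = 196
  d = 13: d(13) · σ(364/13) = 2 · 56 = 112
  d = 14: d(14) · σ(364/14) = 4 · 42 = 168
  d = 26: d(26) · σ(364/26) = 4 · 24 = 96
  d = 28: d(28) · σ(364/28) = 6 · 14 = 84
  d = 52: d(52) · σ(364/52) = 6 · 8 = 48
  d = 91: d(91) · σ(364/91) = 4 · 7 = 28
  d = 182: d(182) · σ(364/182) = 8 · 3 = 24
  d = 364: d(364) · σ(364/364) = 12 · 1 = 12
Summing: (d * σ)(364) = 784 + 672 + 336 + 196 + 112 + 168 + 96 + 84 + 48 + 28 + 24 + 12 = 2560.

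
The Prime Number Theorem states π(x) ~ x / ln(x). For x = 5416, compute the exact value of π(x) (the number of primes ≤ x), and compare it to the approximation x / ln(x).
π(5416) = 714;  x/ln(x) ≈ 629.98;  relative error ≈ 11.77%.

Directly count primes up to 5416: π(5416) = 714. The PNT approximation gives 5416/ln(5416) ≈ 5416/8.59711 ≈ 629.98. Relative error (π(x) − x/ln(x)) / π(x) ≈ 11.77%; the approximation is known to undercount slightly (Li(x) is a better estimate).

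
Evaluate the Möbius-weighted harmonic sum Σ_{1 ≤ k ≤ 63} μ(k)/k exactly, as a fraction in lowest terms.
Σ μ(k)/k = 1874648830674470878723/117288381359406970983270

Values of μ(k) for 1 ≤ k ≤ 63: μ(1) = 1, μ(2) = -1, μ(3) = -1, μ(5) = -1, μ(6) = 1, μ(7) = -1, μ(10) = 1, μ(11) = -1, μ(13) = -1, μ(14) = 1, μ(15) = 1, μ(17) = -1, μ(19) = -1, μ(21) = 1, μ(22) = 1, μ(23) = -1, μ(26) = 1, μ(29) = -1, μ(30) = -1, μ(31) = -1, μ(33) = 1, μ(34) = 1, μ(35) = 1, μ(37) = -1, μ(38) = 1, μ(39) = 1, μ(41) = -1, μ(42) = -1, μ(43) = -1, μ(46) = 1, μ(47) = -1, μ(51) = 1, μ(53) = -1, μ(55) = 1, μ(57) = 1, μ(58) = 1, μ(59) = -1, μ(61) = -1, μ(62) = 1, with μ = 0 on non-squarefree integers. Summing μ(k)/k for k where μ(k) ≠ 0 gives 1874648830674470878723/117288381359406970983270 ≈ 0.0160. (PNT ⟺ this sum → 0 as n → ∞.)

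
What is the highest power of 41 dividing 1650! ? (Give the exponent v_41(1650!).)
v_41(1650!) = 40

Legendre's formula: v_p(n!) = Σ_{k ≥ 1} ⌊n / p^k⌋. For p = 41, n = 1650, the terms are:
  ⌊1650/41^1⌋ = ⌊1650/41⌋ = 40
(the next term ⌊1650/41^2⌋ = 0, terminating the sum). Summing: v_41(1650!) = 40 = 40.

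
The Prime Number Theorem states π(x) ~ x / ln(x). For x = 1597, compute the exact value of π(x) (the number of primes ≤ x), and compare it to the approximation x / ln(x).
π(1597) = 251;  x/ln(x) ≈ 216.52;  relative error ≈ 13.74%.

Directly count primes up to 1597: π(1597) = 251. The PNT approximation gives 1597/ln(1597) ≈ 1597/7.37588 ≈ 216.52. Relative error (π(x) − x/ln(x)) / π(x) ≈ 13.74%; the approximation is known to undercount slightly (Li(x) is a better estimate).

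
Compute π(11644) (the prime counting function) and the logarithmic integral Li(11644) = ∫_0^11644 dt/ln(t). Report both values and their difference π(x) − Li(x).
π(11644) = 1399;  Li(11644) ≈ 1423.14;  π(x) − Li(x) ≈ -24.14.

Direct count of primes ≤ 11644 gives π(11644) = 1399. Numerical evaluation of the logarithmic integral gives Li(11644) ≈ 1423.14. The difference π(x) − Li(x) ≈ -24.14 is typically negative for small/moderate x (Li(x) overestimates), though Littlewood's theorem shows this sign changes infinitely often.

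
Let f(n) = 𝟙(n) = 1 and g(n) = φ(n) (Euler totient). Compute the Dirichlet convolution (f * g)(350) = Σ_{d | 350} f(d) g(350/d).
(𝟙 * φ)(350) = 350

Divisors of 350: [1, 2, 5, 7, 10, 14, 25, 35, 50, 70, 175, 350]. For each d | 350:
  d = 1: 𝟙(1) · φ(350/1) = 1 · 120 = 120
  d = 2: 𝟙(2) · φ(350/2) = 1 · 120 = 120
  d = 5: 𝟙(5) · φ(350/5) = 1 · 24 = 24
  d = 7: 𝟙(7) · φ(350/7) = 1 · 20 = 20
  d = 10: 𝟙(10) · φ(350/10) = 1 · 24 = 24
  d = 14: 𝟙(14) · φ(350/14) = 1 · 20 = 20
  d = 25: 𝟙(25) · φ(350/25) = 1 · 6 = 6
  d = 35: 𝟙(35) · φ(350/35) = 1 · 4 = 4
  d = 50: 𝟙(50) · φ(350/50) = 1 · 6 = 6
  d = 70: 𝟙(70) · φ(350/70) = 1 · 4 = 4
  d = 175: 𝟙(175) · φ(350/175) = 1 · 1 = 1
  d = 350: 𝟙(350) · φ(350/350) = 1 · 1 = 1
Summing: (𝟙 * φ)(350) = 120 + 120 + 24 + 20 + 24 + 20 + 6 + 4 + 6 + 4 + 1 + 1 = 350.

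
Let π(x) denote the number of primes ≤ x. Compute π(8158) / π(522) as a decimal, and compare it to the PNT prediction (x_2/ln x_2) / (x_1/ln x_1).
π(8158)/π(522) = 1023/98 ≈ 10.4388;  PNT prediction ≈ 10.8582.

π(522) = 98 and π(8158) = 1023, so π(8158)/π(522) ≈ 10.4388. The PNT-predicted ratio is (8158/ln(8158)) / (522/ln(522)) ≈ 10.8582. The two agree to within a few percent, as expected.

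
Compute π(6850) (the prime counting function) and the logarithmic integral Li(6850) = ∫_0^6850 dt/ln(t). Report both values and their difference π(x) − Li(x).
π(6850) = 881;  Li(6850) ≈ 897.37;  π(x) − Li(x) ≈ -16.37.

Direct count of primes ≤ 6850 gives π(6850) = 881. Numerical evaluation of the logarithmic integral gives Li(6850) ≈ 897.37. The difference π(x) − Li(x) ≈ -16.37 is typically negative for small/moderate x (Li(x) overestimates), though Littlewood's theorem shows this sign changes infinitely often.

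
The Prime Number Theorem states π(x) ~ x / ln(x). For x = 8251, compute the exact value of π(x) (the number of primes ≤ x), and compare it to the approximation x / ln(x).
π(8251) = 1035;  x/ln(x) ≈ 914.94;  relative error ≈ 11.60%.

Directly count primes up to 8251: π(8251) = 1035. The PNT approximation gives 8251/ln(8251) ≈ 8251/9.01809 ≈ 914.94. Relative error (π(x) − x/ln(x)) / π(x) ≈ 11.60%; the approximation is known to undercount slightly (Li(x) is a better estimate).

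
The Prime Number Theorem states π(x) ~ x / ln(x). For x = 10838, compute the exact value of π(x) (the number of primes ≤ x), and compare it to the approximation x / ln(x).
π(10838) = 1317;  x/ln(x) ≈ 1166.53;  relative error ≈ 11.43%.

Directly count primes up to 10838: π(10838) = 1317. The PNT approximation gives 10838/ln(10838) ≈ 10838/9.29081 ≈ 1166.53. Relative error (π(x) − x/ln(x)) / π(x) ≈ 11.43%; the approximation is known to undercount slightly (Li(x) is a better estimate).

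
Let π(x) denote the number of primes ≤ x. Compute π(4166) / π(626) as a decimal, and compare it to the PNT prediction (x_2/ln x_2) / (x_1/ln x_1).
π(4166)/π(626) = 573/114 ≈ 5.0263;  PNT prediction ≈ 5.1416.

π(626) = 114 and π(4166) = 573, so π(4166)/π(626) ≈ 5.0263. The PNT-predicted ratio is (4166/ln(4166)) / (626/ln(626)) ≈ 5.1416. The two agree to within a few percent, as expected.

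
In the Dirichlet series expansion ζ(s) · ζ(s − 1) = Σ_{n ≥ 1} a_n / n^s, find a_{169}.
σ(169) = 183

In the product (Σ m^0/m^s)(Σ k / k^s) = Σ (Σ_{d | n} d) / n^s, the coefficient of 1/n^s is σ(n) = Σ_{d | n} d. For n = 169, divisors are [1, 13, 169]; summing: σ(169) = 183.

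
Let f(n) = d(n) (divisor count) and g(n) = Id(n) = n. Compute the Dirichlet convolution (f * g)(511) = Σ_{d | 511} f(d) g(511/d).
(d * Id)(511) = 675

Divisors of 511: [1, 7, 73, 511]. For each d | 511:
  d = 1: d(1) · Id(511/1) = 1 · 511 = 511
  d = 7: d(7) · Id(511/7) = 2 · 73 = 146
  d = 73: d(73) · Id(511/73) = 2 · 7 = 14
  d = 511: d(511) · Id(511/511) = 4 · 1 = 4
Summing: (d * Id)(511) = 511 + 146 + 14 + 4 = 675.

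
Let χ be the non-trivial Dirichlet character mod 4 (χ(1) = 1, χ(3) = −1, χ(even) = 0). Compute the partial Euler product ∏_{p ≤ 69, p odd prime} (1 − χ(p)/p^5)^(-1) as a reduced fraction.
∏ = 37979204647637350516760877329690181347337250286656304892593349955377546774080367593893487696930042429/38125690090169221251718118687086971940856605396725095947148046662410194981822835725803035469807616000

The odd primes p ≤ 69 are [3, 5, 7, 11, 13, 17, 19, 23, 29, 31, 37, 41, 43, 47, 53, 59, 61, 67]. For each, χ(p) = 1 if p ≡ 1 mod 4, χ(p) = −1 if p ≡ 3 mod 4. Taking (1 − χ(p)/p^5)^(-1) = p^5/(p^5 − χ(p)): (1 − (-1)/3^5)^(-1) · (1 − (1)/5^5)^(-1) · (1 − (-1)/7^5)^(-1) · (1 − (-1)/11^5)^(-1) · (1 − (1)/13^5)^(-1) · (1 − (1)/17^5)^(-1) · (1 − (-1)/19^5)^(-1) · (1 − (-1)/23^5)^(-1) · (1 − (1)/29^5)^(-1) · (1 − (-1)/31^5)^(-1) · (1 − (1)/37^5)^(-1) · (1 − (1)/41^5)^(-1) · (1 − (-1)/43^5)^(-1) · (1 − (-1)/47^5)^(-1) · (1 − (1)/53^5)^(-1) · (1 − (-1)/59^5)^(-1) · (1 − (1)/61^5)^(-1) · (1 − (-1)/67^5)^(-1) = 37979204647637350516760877329690181347337250286656304892593349955377546774080367593893487696930042429/38125690090169221251718118687086971940856605396725095947148046662410194981822835725803035469807616000.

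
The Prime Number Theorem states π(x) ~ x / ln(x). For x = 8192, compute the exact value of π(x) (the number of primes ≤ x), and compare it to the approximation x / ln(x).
π(8192) = 1028;  x/ln(x) ≈ 909.12;  relative error ≈ 11.56%.

Directly count primes up to 8192: π(8192) = 1028. The PNT approximation gives 8192/ln(8192) ≈ 8192/9.01091 ≈ 909.12. Relative error (π(x) − x/ln(x)) / π(x) ≈ 11.56%; the approximation is known to undercount slightly (Li(x) is a better estimate).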